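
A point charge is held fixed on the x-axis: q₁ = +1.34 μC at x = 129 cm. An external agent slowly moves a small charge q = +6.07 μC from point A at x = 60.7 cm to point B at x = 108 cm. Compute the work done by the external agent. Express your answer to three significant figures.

For quasistatic motion the external work equals the change in potential energy: W_ext = qΔV = q(V_B − V_A).
At A: distance to the source charge is 0.683 m; V_A = kq₁/r = 1.76×10⁴ V.
At B: distance to the source charge is 0.210 m; V_B = kq₁/r = 5.74×10⁴ V.
ΔV = V_B − V_A = 3.97×10⁴ V.
W_ext = qΔV = (6.07×10⁻⁶ C)(3.97×10⁴ V) = 0.241 J.

0.241 J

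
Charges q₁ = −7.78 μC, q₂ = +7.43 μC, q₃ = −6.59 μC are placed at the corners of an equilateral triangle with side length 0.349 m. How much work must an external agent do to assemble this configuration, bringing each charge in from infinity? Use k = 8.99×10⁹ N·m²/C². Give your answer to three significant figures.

-1.43 J

The work to assemble the configuration equals its total potential energy, U = Σ kqᵢqⱼ/rᵢⱼ over all pairs.
All three pair separations equal the side length, 0.349 m.
U = (-1.49) + (1.32) + (-1.26) = -1.43 J.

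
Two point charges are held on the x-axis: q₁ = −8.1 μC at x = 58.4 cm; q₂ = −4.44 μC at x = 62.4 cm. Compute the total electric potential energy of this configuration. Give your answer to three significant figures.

8.08 J

The assembly work is the sum of pairwise potential energies, U = Σ_{i<j} kqᵢqⱼ/rᵢⱼ.
Pair separations: r₁₂ = 0.0400 m.
U = (8.08) = 8.08 J.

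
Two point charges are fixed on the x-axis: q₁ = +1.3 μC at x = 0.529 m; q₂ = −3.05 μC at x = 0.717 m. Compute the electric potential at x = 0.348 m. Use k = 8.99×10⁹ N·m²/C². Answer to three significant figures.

-9740 V

The total potential is the scalar sum of each charge's contribution, V = Σ kqᵢ/rᵢ.
Distances from the field point to each charge: r₁ = 0.181 m, r₂ = 0.369 m.
V = k[(1.30×10⁻⁶)/(0.181) + (-3.05×10⁻⁶)/(0.369)] = -9740 V.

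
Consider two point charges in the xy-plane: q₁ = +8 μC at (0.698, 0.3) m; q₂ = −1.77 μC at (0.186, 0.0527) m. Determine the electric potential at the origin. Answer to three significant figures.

Electric potential is a scalar, so the contributions from each charge add algebraically: V = Σ kqᵢ/rᵢ.
Distances from the field point to each charge: r₁ = 0.760 m, r₂ = 0.193 m.
V = k[(8.00×10⁻⁶)/(0.760) + (-1.77×10⁻⁶)/(0.193)] = 1.24×10⁴ V.

1.24×10⁴ V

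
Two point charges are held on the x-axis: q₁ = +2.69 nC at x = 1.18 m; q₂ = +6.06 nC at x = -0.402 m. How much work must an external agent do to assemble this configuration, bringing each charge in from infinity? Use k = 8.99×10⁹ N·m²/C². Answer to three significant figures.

The work to assemble the configuration equals its total potential energy, U = Σ kqᵢqⱼ/rᵢⱼ over all pairs.
Pair separations: r₁₂ = 1.58 m.
U = (9.26×10⁻⁸) = 9.26×10⁻⁸ J.

9.26×10⁻⁸ J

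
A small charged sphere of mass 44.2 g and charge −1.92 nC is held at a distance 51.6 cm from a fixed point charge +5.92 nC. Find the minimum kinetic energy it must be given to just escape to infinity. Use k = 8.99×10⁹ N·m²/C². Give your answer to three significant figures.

To just escape, total mechanical energy must reach zero at infinity: ½mv²_min + U = 0, so ½mv²_min = −U = |kQq|/r.
|U| = |kQq|/r = (8.99×10⁹ N·m²/C²)(5.92×10⁻⁹)(1.92×10⁻⁹)/(0.516) = 1.98×10⁻⁷ J.

1.98×10⁻⁷ J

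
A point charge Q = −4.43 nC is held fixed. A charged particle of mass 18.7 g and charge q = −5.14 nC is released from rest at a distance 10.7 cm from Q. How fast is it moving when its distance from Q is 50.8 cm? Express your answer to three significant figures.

0.0127 m/s

Only the electrostatic force acts, so mechanical energy is conserved: ½mv² = U₁ − U₂ = kQq(1/r₁ − 1/r₂).
U₁ − U₂ = (8.99×10⁹ N·m²/C²)(-4.43×10⁻⁹ C)(-5.14×10⁻⁹ C)(1/0.107 − 1/0.508) = 1.51×10⁻⁶ J.
v = √(2·1.51×10⁻⁶/0.0187) = 0.0127 m/s.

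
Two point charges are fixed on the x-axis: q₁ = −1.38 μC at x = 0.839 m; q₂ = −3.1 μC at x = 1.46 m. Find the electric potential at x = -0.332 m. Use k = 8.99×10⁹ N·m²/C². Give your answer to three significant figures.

The total potential is the scalar sum of each charge's contribution, V = Σ kqᵢ/rᵢ.
Distances from the field point to each charge: r₁ = 1.17 m, r₂ = 1.79 m.
V = k[(-1.38×10⁻⁶)/(1.17) + (-3.10×10⁻⁶)/(1.79)] = -2.61×10⁴ V.

-2.61×10⁴ V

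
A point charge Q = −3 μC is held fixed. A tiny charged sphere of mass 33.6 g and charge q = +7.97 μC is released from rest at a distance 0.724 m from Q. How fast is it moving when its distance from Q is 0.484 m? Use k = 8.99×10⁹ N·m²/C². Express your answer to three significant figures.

2.96 m/s

Only the electrostatic force acts, so mechanical energy is conserved: ½mv² = U₁ − U₂ = kQq(1/r₁ − 1/r₂).
U₁ − U₂ = (8.99×10⁹ N·m²/C²)(-3.00×10⁻⁶ C)(7.97×10⁻⁶ C)(1/0.724 − 1/0.484) = 0.147 J.
v = √(2·0.147/0.0336) = 2.96 m/s.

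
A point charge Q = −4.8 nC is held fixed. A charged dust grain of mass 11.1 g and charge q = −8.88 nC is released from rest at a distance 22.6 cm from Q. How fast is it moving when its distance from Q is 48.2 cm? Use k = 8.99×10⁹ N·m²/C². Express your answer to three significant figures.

Only the electrostatic force acts, so mechanical energy is conserved: ½mv² = U₁ − U₂ = kQq(1/r₁ − 1/r₂).
U₁ − U₂ = (8.99×10⁹ N·m²/C²)(-4.80×10⁻⁹ C)(-8.88×10⁻⁹ C)(1/0.226 − 1/0.482) = 9.01×10⁻⁷ J.
v = √(2·9.01×10⁻⁷/0.0111) = 0.0127 m/s.

0.0127 m/s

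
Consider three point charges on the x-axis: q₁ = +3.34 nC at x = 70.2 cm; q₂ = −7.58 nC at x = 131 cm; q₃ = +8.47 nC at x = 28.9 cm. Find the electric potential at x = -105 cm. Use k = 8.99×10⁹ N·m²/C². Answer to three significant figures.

Electric potential is a scalar, so the contributions from each charge add algebraically: V = Σ kqᵢ/rᵢ.
Distances from the field point to each charge: r₁ = 1.75 m, r₂ = 2.36 m, r₃ = 1.34 m.
V = k[(3.34×10⁻⁹)/(1.75) + (-7.58×10⁻⁹)/(2.36) + (8.47×10⁻⁹)/(1.34)] = 45.1 V.

45.1 V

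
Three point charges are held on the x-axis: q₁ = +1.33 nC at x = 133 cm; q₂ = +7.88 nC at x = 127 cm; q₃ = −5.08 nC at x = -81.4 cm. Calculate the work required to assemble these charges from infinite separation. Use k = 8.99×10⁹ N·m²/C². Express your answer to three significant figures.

The work to assemble the configuration equals its total potential energy, U = Σ kqᵢqⱼ/rᵢⱼ over all pairs.
Pair separations: r₁₂ = 0.0600 m, r₁₃ = 2.14 m, r₂₃ = 2.08 m.
U = (1.57×10⁻⁶) + (-2.83×10⁻⁸) + (-1.73×10⁻⁷) = 1.37×10⁻⁶ J.

1.37×10⁻⁶ J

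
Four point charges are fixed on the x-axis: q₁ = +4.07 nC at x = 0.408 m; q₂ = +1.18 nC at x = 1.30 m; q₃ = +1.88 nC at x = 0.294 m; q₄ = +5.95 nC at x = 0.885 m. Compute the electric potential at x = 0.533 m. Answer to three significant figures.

529 V

Electric potential is a scalar, so the contributions from each charge add algebraically: V = Σ kqᵢ/rᵢ.
Distances from the field point to each charge: r₁ = 0.125 m, r₂ = 0.767 m, r₃ = 0.239 m, r₄ = 0.352 m.
V = k[(4.07×10⁻⁹)/(0.125) + (1.18×10⁻⁹)/(0.767) + (1.88×10⁻⁹)/(0.239) + (5.95×10⁻⁹)/(0.352)] = 529 V.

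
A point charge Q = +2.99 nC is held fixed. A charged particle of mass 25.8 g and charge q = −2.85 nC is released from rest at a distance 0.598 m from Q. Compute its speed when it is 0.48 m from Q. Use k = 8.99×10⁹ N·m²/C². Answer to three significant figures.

1.56×10⁻³ m/s

Only the electrostatic force acts, so mechanical energy is conserved: ½mv² = U₁ − U₂ = kQq(1/r₁ − 1/r₂).
U₁ − U₂ = (8.99×10⁹ N·m²/C²)(2.99×10⁻⁹ C)(-2.85×10⁻⁹ C)(1/0.598 − 1/0.480) = 3.15×10⁻⁸ J.
v = √(2·3.15×10⁻⁸/0.0258) = 1.56×10⁻³ m/s.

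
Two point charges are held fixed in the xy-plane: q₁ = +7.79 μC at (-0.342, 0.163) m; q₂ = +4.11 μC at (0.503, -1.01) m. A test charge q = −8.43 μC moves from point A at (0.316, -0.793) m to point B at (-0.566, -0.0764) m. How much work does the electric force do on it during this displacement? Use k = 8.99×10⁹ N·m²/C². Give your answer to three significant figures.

The work done by the electric force is W_field = −ΔU = −q(V_B − V_A) = q(V_A − V_B).
At A: distances to the source charges are 1.16 m, 0.286 m; V_A = Σ kqᵢ/rᵢ = 1.89×10⁵ V.
At B: distances to the source charges are 0.328 m, 1.42 m; V_B = Σ kqᵢ/rᵢ = 2.40×10⁵ V.
ΔV = V_B − V_A = 5.03×10⁴ V.
W_field = −qΔV = −(-8.43×10⁻⁶ C)(5.03×10⁴ V) = 0.424 J.

0.424 J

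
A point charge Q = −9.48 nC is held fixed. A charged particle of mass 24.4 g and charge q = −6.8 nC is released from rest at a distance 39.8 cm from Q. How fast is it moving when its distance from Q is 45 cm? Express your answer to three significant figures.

Only the electrostatic force acts, so mechanical energy is conserved: ½mv² = U₁ − U₂ = kQq(1/r₁ − 1/r₂).
U₁ − U₂ = (8.99×10⁹ N·m²/C²)(-9.48×10⁻⁹ C)(-6.80×10⁻⁹ C)(1/0.398 − 1/0.450) = 1.68×10⁻⁷ J.
v = √(2·1.68×10⁻⁷/0.0244) = 3.71×10⁻³ m/s.

3.71×10⁻³ m/s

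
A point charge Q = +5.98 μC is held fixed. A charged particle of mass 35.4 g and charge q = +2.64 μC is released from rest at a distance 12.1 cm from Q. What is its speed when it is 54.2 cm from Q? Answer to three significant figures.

7.17 m/s

Only the electrostatic force acts, so mechanical energy is conserved: ½mv² = U₁ − U₂ = kQq(1/r₁ − 1/r₂).
U₁ − U₂ = (8.99×10⁹ N·m²/C²)(5.98×10⁻⁶ C)(2.64×10⁻⁶ C)(1/0.121 − 1/0.542) = 0.911 J.
v = √(2·0.911/0.0354) = 7.17 m/s.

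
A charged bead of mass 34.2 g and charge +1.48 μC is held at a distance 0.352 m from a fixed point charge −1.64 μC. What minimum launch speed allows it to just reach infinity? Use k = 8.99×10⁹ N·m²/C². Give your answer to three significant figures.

To just escape, total mechanical energy must reach zero at infinity: ½mv²_min + U = 0, so ½mv²_min = −U = |kQq|/r.
|U| = |kQq|/r = (8.99×10⁹ N·m²/C²)(1.64×10⁻⁶)(1.48×10⁻⁶)/(0.352) = 0.0620 J.
v_min = √(2|U|/m) = √(2·0.0620/0.0342) = 1.90 m/s.

1.90 m/s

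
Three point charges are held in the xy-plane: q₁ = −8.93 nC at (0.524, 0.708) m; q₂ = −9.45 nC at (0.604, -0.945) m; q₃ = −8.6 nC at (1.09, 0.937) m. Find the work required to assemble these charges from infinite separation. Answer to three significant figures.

1.97×10⁻⁶ J

The assembly work is the sum of pairwise potential energies, U = Σ_{i<j} kqᵢqⱼ/rᵢⱼ.
Pair separations: r₁₂ = 1.65 m, r₁₃ = 0.611 m, r₂₃ = 1.94 m.
U = (4.58×10⁻⁷) + (1.13×10⁻⁶) + (3.76×10⁻⁷) = 1.97×10⁻⁶ J.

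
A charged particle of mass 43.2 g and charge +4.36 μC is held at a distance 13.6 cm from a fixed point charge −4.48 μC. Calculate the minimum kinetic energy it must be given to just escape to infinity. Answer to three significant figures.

1.29 J

To just escape, total mechanical energy must reach zero at infinity: ½mv²_min + U = 0, so ½mv²_min = −U = |kQq|/r.
|U| = |kQq|/r = (8.99×10⁹ N·m²/C²)(4.48×10⁻⁶)(4.36×10⁻⁶)/(0.136) = 1.29 J.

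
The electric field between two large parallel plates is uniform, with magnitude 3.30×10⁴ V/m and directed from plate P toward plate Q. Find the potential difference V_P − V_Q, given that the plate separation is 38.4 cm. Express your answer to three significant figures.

In a uniform field, potential decreases in the direction of E: ΔV = −E·d for a displacement d parallel to E.
Going from Q to P is a displacement of 38.4 cm opposite to the field, so V_P − V_Q = +Ed = 1.27×10⁴ V.

1.27×10⁴ V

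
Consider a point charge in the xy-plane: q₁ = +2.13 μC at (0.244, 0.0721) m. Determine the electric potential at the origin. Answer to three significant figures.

7.53×10⁴ V

Electric potential is a scalar, so the contributions from each charge add algebraically: V = Σ kqᵢ/rᵢ.
Distances from the field point to each charge: r₁ = 0.254 m.
V = k[(2.13×10⁻⁶)/(0.254)] = 7.53×10⁴ V.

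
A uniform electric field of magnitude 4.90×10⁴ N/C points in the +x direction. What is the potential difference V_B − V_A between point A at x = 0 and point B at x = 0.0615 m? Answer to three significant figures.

In a uniform field, potential decreases in the direction of E: V_B − V_A = −E·Δx.
V_B − V_A = −(4.90×10⁴ V/m)(0.0615 m) = -3010 V.

-3010 V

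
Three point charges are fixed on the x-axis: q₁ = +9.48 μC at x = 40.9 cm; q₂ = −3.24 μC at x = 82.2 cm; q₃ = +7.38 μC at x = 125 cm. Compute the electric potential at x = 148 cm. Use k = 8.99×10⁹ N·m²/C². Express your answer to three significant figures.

The total potential is the scalar sum of each charge's contribution, V = Σ kqᵢ/rᵢ.
Distances from the field point to each charge: r₁ = 1.07 m, r₂ = 0.658 m, r₃ = 0.230 m.
V = k[(9.48×10⁻⁶)/(1.07) + (-3.24×10⁻⁶)/(0.658) + (7.38×10⁻⁶)/(0.230)] = 3.24×10⁵ V.

3.24×10⁵ V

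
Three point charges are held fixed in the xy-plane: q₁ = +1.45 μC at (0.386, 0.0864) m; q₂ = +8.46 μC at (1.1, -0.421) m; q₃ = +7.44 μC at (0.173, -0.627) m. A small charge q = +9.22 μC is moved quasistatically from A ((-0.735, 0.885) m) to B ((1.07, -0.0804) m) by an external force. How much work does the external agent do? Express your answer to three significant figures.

2.06 J

For quasistatic motion the external work equals the change in potential energy: W_ext = qΔV = q(V_B − V_A).
At A: distances to the source charges are 1.38 m, 2.25 m, 1.76 m; V_A = Σ kqᵢ/rᵢ = 8.12×10⁴ V.
At B: distances to the source charges are 0.704 m, 0.342 m, 1.05 m; V_B = Σ kqᵢ/rᵢ = 3.05×10⁵ V.
ΔV = V_B − V_A = 2.23×10⁵ V.
W_ext = qΔV = (9.22×10⁻⁶ C)(2.23×10⁵ V) = 2.06 J.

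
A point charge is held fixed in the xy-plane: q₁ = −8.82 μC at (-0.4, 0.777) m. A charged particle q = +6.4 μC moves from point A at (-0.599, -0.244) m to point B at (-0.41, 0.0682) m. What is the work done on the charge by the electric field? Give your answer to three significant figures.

0.228 J

The work done by the electric force is W_field = −ΔU = −q(V_B − V_A) = q(V_A − V_B).
At A: distance to the source charge is 1.04 m; V_A = kq₁/r = -7.62×10⁴ V.
At B: distance to the source charge is 0.709 m; V_B = kq₁/r = -1.12×10⁵ V.
ΔV = V_B − V_A = -3.56×10⁴ V.
W_field = −qΔV = −(6.40×10⁻⁶ C)(-3.56×10⁴ V) = 0.228 J.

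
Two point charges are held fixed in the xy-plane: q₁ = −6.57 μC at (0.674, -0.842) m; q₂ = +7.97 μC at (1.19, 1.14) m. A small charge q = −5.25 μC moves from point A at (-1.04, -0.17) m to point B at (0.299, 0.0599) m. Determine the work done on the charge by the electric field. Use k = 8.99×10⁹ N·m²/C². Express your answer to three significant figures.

The work done by the electric force is W_field = −ΔU = −q(V_B − V_A) = q(V_A − V_B).
At A: distances to the source charges are 1.84 m, 2.59 m; V_A = Σ kqᵢ/rᵢ = -4380 V.
At B: distances to the source charges are 0.977 m, 1.40 m; V_B = Σ kqᵢ/rᵢ = -9300 V.
ΔV = V_B − V_A = -4920 V.
W_field = −qΔV = −(-5.25×10⁻⁶ C)(-4920 V) = -0.0258 J.

-0.0258 J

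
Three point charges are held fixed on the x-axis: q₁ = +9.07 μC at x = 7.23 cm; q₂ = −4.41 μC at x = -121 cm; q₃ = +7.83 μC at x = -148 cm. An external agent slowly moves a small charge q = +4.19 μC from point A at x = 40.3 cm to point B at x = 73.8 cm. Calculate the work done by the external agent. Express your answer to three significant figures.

For quasistatic motion the external work equals the change in potential energy: W_ext = qΔV = q(V_B − V_A).
At A: distances to the source charges are 0.331 m, 1.61 m, 1.88 m; V_A = Σ kqᵢ/rᵢ = 2.59×10⁵ V.
At B: distances to the source charges are 0.666 m, 1.95 m, 2.22 m; V_B = Σ kqᵢ/rᵢ = 1.34×10⁵ V.
ΔV = V_B − V_A = -1.25×10⁵ V.
W_ext = qΔV = (4.19×10⁻⁶ C)(-1.25×10⁵ V) = -0.526 J.

-0.526 J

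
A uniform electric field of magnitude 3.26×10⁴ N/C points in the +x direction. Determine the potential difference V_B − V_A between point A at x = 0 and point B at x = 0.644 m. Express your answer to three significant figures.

-2.10×10⁴ V

In a uniform field, potential decreases in the direction of E: V_B − V_A = −E·Δx.
V_B − V_A = −(3.26×10⁴ V/m)(0.644 m) = -2.10×10⁴ V.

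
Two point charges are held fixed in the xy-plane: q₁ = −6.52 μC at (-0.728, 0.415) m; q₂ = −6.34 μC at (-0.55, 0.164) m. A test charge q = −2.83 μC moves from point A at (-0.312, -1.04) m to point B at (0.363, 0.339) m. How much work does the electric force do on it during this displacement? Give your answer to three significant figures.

The work done by the electric force is W_field = −ΔU = −q(V_B − V_A) = q(V_A − V_B).
At A: distances to the source charges are 1.51 m, 1.23 m; V_A = Σ kqᵢ/rᵢ = -8.52×10⁴ V.
At B: distances to the source charges are 1.09 m, 0.930 m; V_B = Σ kqᵢ/rᵢ = -1.15×10⁵ V.
ΔV = V_B − V_A = -2.97×10⁴ V.
W_field = −qΔV = −(-2.83×10⁻⁶ C)(-2.97×10⁴ V) = -0.0841 J.

-0.0841 J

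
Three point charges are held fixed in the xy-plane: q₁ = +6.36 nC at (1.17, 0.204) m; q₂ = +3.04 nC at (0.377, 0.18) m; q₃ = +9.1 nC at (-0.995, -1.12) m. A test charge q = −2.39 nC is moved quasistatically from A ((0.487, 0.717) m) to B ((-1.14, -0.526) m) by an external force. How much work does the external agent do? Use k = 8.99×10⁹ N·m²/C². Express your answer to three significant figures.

For quasistatic motion the external work equals the change in potential energy: W_ext = qΔV = q(V_B − V_A).
At A: distances to the source charges are 0.854 m, 0.548 m, 2.36 m; V_A = Σ kqᵢ/rᵢ = 151 V.
At B: distances to the source charges are 2.42 m, 1.67 m, 0.611 m; V_B = Σ kqᵢ/rᵢ = 174 V.
ΔV = V_B − V_A = 22.3 V.
W_ext = qΔV = (-2.39×10⁻⁹ C)(22.3 V) = -5.32×10⁻⁸ J.

-5.32×10⁻⁸ J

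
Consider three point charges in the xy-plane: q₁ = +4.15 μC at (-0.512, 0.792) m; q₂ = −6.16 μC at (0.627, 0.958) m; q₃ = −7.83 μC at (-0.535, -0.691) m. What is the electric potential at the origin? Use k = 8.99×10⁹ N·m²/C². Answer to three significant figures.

Electric potential is a scalar, so the contributions from each charge add algebraically: V = Σ kqᵢ/rᵢ.
Distances from the field point to each charge: r₁ = 0.943 m, r₂ = 1.14 m, r₃ = 0.874 m.
V = k[(4.15×10⁻⁶)/(0.943) + (-6.16×10⁻⁶)/(1.14) + (-7.83×10⁻⁶)/(0.874)] = -8.94×10⁴ V.

-8.94×10⁴ V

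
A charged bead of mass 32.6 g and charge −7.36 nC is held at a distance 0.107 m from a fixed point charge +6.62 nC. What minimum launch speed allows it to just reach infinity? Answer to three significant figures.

To just escape, total mechanical energy must reach zero at infinity: ½mv²_min + U = 0, so ½mv²_min = −U = |kQq|/r.
|U| = |kQq|/r = (8.99×10⁹ N·m²/C²)(6.62×10⁻⁹)(7.36×10⁻⁹)/(0.107) = 4.09×10⁻⁶ J.
v_min = √(2|U|/m) = √(2·4.09×10⁻⁶/0.0326) = 0.0158 m/s.

0.0158 m/s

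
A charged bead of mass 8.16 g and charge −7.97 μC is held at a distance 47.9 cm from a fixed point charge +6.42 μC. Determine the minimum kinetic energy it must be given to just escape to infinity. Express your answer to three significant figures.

0.960 J

To just escape, total mechanical energy must reach zero at infinity: ½mv²_min + U = 0, so ½mv²_min = −U = |kQq|/r.
|U| = |kQq|/r = (8.99×10⁹ N·m²/C²)(6.42×10⁻⁶)(7.97×10⁻⁶)/(0.479) = 0.960 J.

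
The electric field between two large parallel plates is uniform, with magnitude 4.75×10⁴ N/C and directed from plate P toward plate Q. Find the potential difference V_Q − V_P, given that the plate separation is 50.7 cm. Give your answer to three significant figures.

-2.41×10⁴ V

In a uniform field, potential decreases in the direction of E: ΔV = −E·d for a displacement d parallel to E.
Going from P to Q is a displacement of 50.7 cm along the field, so V_Q − V_P = −Ed = -2.41×10⁴ V.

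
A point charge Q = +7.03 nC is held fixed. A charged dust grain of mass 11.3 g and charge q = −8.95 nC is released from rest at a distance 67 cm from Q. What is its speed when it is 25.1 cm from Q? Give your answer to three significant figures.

Only the electrostatic force acts, so mechanical energy is conserved: ½mv² = U₁ − U₂ = kQq(1/r₁ − 1/r₂).
U₁ − U₂ = (8.99×10⁹ N·m²/C²)(7.03×10⁻⁹ C)(-8.95×10⁻⁹ C)(1/0.670 − 1/0.251) = 1.41×10⁻⁶ J.
v = √(2·1.41×10⁻⁶/0.0113) = 0.0158 m/s.

0.0158 m/s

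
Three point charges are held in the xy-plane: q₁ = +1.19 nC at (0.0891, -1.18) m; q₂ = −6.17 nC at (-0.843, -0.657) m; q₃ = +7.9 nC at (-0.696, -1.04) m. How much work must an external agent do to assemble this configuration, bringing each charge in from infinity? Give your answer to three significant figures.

-1.02×10⁻⁶ J

The work to assemble the configuration equals its total potential energy, U = Σ kqᵢqⱼ/rᵢⱼ over all pairs.
Pair separations: r₁₂ = 1.07 m, r₁₃ = 0.797 m, r₂₃ = 0.410 m.
U = (-6.18×10⁻⁸) + (1.06×10⁻⁷) + (-1.07×10⁻⁶) = -1.02×10⁻⁶ J.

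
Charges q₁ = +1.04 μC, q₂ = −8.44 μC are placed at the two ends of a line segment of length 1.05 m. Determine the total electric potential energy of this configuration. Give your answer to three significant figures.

-0.0752 J

The assembly work is the sum of pairwise potential energies, U = Σ_{i<j} kqᵢqⱼ/rᵢⱼ.
The separation is r = 1.05 m.
U = (-0.0752) = -0.0752 J.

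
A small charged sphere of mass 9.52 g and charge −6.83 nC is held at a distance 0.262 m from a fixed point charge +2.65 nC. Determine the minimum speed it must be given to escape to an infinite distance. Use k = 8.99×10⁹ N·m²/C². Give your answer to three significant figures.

0.0114 m/s

To just escape, total mechanical energy must reach zero at infinity: ½mv²_min + U = 0, so ½mv²_min = −U = |kQq|/r.
|U| = |kQq|/r = (8.99×10⁹ N·m²/C²)(2.65×10⁻⁹)(6.83×10⁻⁹)/(0.262) = 6.21×10⁻⁷ J.
v_min = √(2|U|/m) = √(2·6.21×10⁻⁷/9.52×10⁻³) = 0.0114 m/s.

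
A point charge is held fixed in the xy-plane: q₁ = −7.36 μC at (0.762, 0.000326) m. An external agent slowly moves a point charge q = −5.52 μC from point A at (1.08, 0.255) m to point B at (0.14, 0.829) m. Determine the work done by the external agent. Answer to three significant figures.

For quasistatic motion the external work equals the change in potential energy: W_ext = qΔV = q(V_B − V_A).
At A: distance to the source charge is 0.407 m; V_A = kq₁/r = -1.62×10⁵ V.
At B: distance to the source charge is 1.04 m; V_B = kq₁/r = -6.39×10⁴ V.
ΔV = V_B − V_A = 9.85×10⁴ V.
W_ext = qΔV = (-5.52×10⁻⁶ C)(9.85×10⁴ V) = -0.544 J.

-0.544 J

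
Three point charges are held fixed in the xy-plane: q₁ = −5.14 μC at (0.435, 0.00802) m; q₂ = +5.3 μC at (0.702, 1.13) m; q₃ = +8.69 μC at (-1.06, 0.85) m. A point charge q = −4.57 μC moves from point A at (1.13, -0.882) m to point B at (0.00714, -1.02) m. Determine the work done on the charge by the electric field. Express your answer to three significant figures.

0.0258 J

The work done by the electric force is W_field = −ΔU = −q(V_B − V_A) = q(V_A − V_B).
At A: distances to the source charges are 1.13 m, 2.06 m, 2.79 m; V_A = Σ kqᵢ/rᵢ = 1.02×10⁴ V.
At B: distances to the source charges are 1.11 m, 2.26 m, 2.15 m; V_B = Σ kqᵢ/rᵢ = 1.59×10⁴ V.
ΔV = V_B − V_A = 5650 V.
W_field = −qΔV = −(-4.57×10⁻⁶ C)(5650 V) = 0.0258 J.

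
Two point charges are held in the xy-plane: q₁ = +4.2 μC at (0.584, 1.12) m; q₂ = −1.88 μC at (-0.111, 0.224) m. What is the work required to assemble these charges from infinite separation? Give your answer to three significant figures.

-0.0626 J

The assembly work is the sum of pairwise potential energies, U = Σ_{i<j} kqᵢqⱼ/rᵢⱼ.
Pair separations: r₁₂ = 1.13 m.
U = (-0.0626) = -0.0626 J.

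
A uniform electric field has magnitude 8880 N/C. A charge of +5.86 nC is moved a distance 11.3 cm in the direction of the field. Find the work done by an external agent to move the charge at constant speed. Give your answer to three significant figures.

-5.88×10⁻⁶ J

The potential change for a displacement 11.3 cm in the direction of the field is ΔV = −Ed = -1000 V.
W_ext = qΔV = -5.88×10⁻⁶ J.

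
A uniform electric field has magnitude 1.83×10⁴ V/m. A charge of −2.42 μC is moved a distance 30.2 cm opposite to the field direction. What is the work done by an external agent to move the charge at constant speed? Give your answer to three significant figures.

-0.0134 J

The potential change for a displacement 30.2 cm opposite to the field direction is ΔV = +Ed = 5530 V.
W_ext = qΔV = -0.0134 J.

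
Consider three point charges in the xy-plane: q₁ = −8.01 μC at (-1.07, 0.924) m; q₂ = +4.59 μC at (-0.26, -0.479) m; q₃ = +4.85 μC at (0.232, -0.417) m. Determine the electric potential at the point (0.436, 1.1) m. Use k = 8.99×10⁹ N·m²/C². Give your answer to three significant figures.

4910 V

Electric potential is a scalar, so the contributions from each charge add algebraically: V = Σ kqᵢ/rᵢ.
Distances from the field point to each charge: r₁ = 1.52 m, r₂ = 1.73 m, r₃ = 1.53 m.
V = k[(-8.01×10⁻⁶)/(1.52) + (4.59×10⁻⁶)/(1.73) + (4.85×10⁻⁶)/(1.53)] = 4910 V.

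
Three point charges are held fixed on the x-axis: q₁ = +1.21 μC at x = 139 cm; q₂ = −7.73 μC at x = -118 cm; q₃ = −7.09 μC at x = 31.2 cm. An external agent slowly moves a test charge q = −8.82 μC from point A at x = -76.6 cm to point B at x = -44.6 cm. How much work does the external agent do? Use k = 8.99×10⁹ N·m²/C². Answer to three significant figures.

For quasistatic motion the external work equals the change in potential energy: W_ext = qΔV = q(V_B − V_A).
At A: distances to the source charges are 2.16 m, 0.414 m, 1.08 m; V_A = Σ kqᵢ/rᵢ = -2.22×10⁵ V.
At B: distances to the source charges are 1.84 m, 0.734 m, 0.758 m; V_B = Σ kqᵢ/rᵢ = -1.73×10⁵ V.
ΔV = V_B − V_A = 4.91×10⁴ V.
W_ext = qΔV = (-8.82×10⁻⁶ C)(4.91×10⁴ V) = -0.433 J.

-0.433 J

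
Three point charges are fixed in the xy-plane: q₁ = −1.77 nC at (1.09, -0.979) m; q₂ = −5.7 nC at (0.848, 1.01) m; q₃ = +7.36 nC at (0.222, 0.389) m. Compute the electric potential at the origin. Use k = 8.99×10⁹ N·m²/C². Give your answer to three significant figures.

Electric potential is a scalar, so the contributions from each charge add algebraically: V = Σ kqᵢ/rᵢ.
Distances from the field point to each charge: r₁ = 1.47 m, r₂ = 1.32 m, r₃ = 0.448 m.
V = k[(-1.77×10⁻⁹)/(1.47) + (-5.70×10⁻⁹)/(1.32) + (7.36×10⁻⁹)/(0.448)] = 98.0 V.

98.0 V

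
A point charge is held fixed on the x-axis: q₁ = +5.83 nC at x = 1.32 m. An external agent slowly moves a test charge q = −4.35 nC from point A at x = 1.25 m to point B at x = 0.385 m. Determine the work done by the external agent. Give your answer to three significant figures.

3.01×10⁻⁶ J

For quasistatic motion the external work equals the change in potential energy: W_ext = qΔV = q(V_B − V_A).
At A: distance to the source charge is 0.0700 m; V_A = kq₁/r = 749 V.
At B: distance to the source charge is 0.935 m; V_B = kq₁/r = 56.1 V.
ΔV = V_B − V_A = -693 V.
W_ext = qΔV = (-4.35×10⁻⁹ C)(-693 V) = 3.01×10⁻⁶ J.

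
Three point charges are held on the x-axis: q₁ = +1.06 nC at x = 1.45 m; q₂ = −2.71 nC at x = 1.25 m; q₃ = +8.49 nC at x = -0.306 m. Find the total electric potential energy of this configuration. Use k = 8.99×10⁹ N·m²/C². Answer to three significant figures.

The assembly work is the sum of pairwise potential energies, U = Σ_{i<j} kqᵢqⱼ/rᵢⱼ.
Pair separations: r₁₂ = 0.200 m, r₁₃ = 1.76 m, r₂₃ = 1.56 m.
U = (-1.29×10⁻⁷) + (4.61×10⁻⁸) + (-1.33×10⁻⁷) = -2.16×10⁻⁷ J.

-2.16×10⁻⁷ J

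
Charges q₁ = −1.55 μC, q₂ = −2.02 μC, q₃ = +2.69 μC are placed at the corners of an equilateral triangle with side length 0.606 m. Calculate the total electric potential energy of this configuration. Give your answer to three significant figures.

The assembly work is the sum of pairwise potential energies, U = Σ_{i<j} kqᵢqⱼ/rᵢⱼ.
All three pair separations equal the side length, 0.606 m.
U = (0.0464) + (-0.0619) + (-0.0806) = -0.0960 J.

-0.0960 J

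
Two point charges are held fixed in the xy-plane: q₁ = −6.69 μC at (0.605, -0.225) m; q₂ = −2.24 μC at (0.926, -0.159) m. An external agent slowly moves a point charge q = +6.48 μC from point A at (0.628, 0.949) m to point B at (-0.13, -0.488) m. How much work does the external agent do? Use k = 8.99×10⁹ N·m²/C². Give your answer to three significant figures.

-0.172 J

For quasistatic motion the external work equals the change in potential energy: W_ext = qΔV = q(V_B − V_A).
At A: distances to the source charges are 1.17 m, 1.15 m; V_A = Σ kqᵢ/rᵢ = -6.88×10⁴ V.
At B: distances to the source charges are 0.781 m, 1.11 m; V_B = Σ kqᵢ/rᵢ = -9.53×10⁴ V.
ΔV = V_B − V_A = -2.65×10⁴ V.
W_ext = qΔV = (6.48×10⁻⁶ C)(-2.65×10⁴ V) = -0.172 J.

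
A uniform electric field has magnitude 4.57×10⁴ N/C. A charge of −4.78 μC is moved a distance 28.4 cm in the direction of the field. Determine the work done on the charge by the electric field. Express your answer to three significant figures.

The potential change for a displacement 28.4 cm in the direction of the field is ΔV = −Ed = -1.30×10⁴ V.
W_field = −qΔV = -0.0620 J.

-0.0620 J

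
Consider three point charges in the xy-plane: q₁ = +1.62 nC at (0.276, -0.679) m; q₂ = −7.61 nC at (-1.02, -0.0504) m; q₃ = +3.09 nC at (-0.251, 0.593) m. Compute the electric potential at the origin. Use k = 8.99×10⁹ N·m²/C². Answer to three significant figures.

The total potential is the scalar sum of each charge's contribution, V = Σ kqᵢ/rᵢ.
Distances from the field point to each charge: r₁ = 0.733 m, r₂ = 1.02 m, r₃ = 0.644 m.
V = k[(1.62×10⁻⁹)/(0.733) + (-7.61×10⁻⁹)/(1.02) + (3.09×10⁻⁹)/(0.644)] = -3.98 V.

-3.98 V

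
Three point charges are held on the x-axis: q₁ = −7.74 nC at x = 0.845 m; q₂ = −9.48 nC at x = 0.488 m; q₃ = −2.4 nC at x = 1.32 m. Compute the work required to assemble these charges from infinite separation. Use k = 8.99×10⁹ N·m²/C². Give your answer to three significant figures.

2.45×10⁻⁶ J

The assembly work is the sum of pairwise potential energies, U = Σ_{i<j} kqᵢqⱼ/rᵢⱼ.
Pair separations: r₁₂ = 0.357 m, r₁₃ = 0.475 m, r₂₃ = 0.832 m.
U = (1.85×10⁻⁶) + (3.52×10⁻⁷) + (2.46×10⁻⁷) = 2.45×10⁻⁶ J.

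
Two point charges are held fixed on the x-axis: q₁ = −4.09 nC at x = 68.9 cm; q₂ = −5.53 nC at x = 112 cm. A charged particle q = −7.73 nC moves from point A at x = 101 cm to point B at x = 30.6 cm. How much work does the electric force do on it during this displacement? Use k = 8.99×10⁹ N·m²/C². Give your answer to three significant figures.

3.16×10⁻⁶ J

The work done by the electric force is W_field = −ΔU = −q(V_B − V_A) = q(V_A − V_B).
At A: distances to the source charges are 0.321 m, 0.110 m; V_A = Σ kqᵢ/rᵢ = -566 V.
At B: distances to the source charges are 0.383 m, 0.814 m; V_B = Σ kqᵢ/rᵢ = -157 V.
ΔV = V_B − V_A = 409 V.
W_field = −qΔV = −(-7.73×10⁻⁹ C)(409 V) = 3.16×10⁻⁶ J.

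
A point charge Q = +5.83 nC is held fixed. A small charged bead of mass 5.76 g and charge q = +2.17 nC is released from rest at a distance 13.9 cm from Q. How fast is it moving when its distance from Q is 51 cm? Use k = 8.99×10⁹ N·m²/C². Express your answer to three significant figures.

Only the electrostatic force acts, so mechanical energy is conserved: ½mv² = U₁ − U₂ = kQq(1/r₁ − 1/r₂).
U₁ − U₂ = (8.99×10⁹ N·m²/C²)(5.83×10⁻⁹ C)(2.17×10⁻⁹ C)(1/0.139 − 1/0.510) = 5.95×10⁻⁷ J.
v = √(2·5.95×10⁻⁷/5.76×10⁻³) = 0.0144 m/s.

0.0144 m/s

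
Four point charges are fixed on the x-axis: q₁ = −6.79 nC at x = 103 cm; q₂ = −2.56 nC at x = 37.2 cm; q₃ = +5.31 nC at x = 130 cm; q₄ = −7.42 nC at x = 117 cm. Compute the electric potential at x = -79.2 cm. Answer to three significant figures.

-64.5 V

The total potential is the scalar sum of each charge's contribution, V = Σ kqᵢ/rᵢ.
Distances from the field point to each charge: r₁ = 1.82 m, r₂ = 1.16 m, r₃ = 2.09 m, r₄ = 1.96 m.
V = k[(-6.79×10⁻⁹)/(1.82) + (-2.56×10⁻⁹)/(1.16) + (5.31×10⁻⁹)/(2.09) + (-7.42×10⁻⁹)/(1.96)] = -64.5 V.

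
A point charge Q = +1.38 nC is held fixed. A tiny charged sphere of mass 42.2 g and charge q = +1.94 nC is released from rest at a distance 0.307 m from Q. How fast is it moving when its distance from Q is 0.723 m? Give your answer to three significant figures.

Only the electrostatic force acts, so mechanical energy is conserved: ½mv² = U₁ − U₂ = kQq(1/r₁ − 1/r₂).
U₁ − U₂ = (8.99×10⁹ N·m²/C²)(1.38×10⁻⁹ C)(1.94×10⁻⁹ C)(1/0.307 − 1/0.723) = 4.51×10⁻⁸ J.
v = √(2·4.51×10⁻⁸/0.0422) = 1.46×10⁻³ m/s.

1.46×10⁻³ m/s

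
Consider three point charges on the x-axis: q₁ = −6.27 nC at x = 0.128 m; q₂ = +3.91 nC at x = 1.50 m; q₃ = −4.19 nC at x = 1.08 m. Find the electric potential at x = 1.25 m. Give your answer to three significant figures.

Electric potential is a scalar, so the contributions from each charge add algebraically: V = Σ kqᵢ/rᵢ.
Distances from the field point to each charge: r₁ = 1.12 m, r₂ = 0.250 m, r₃ = 0.170 m.
V = k[(-6.27×10⁻⁹)/(1.12) + (3.91×10⁻⁹)/(0.250) + (-4.19×10⁻⁹)/(0.170)] = -131 V.

-131 V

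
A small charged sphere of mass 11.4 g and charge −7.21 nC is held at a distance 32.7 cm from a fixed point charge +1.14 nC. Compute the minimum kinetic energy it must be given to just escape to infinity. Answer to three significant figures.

2.26×10⁻⁷ J

To just escape, total mechanical energy must reach zero at infinity: ½mv²_min + U = 0, so ½mv²_min = −U = |kQq|/r.
|U| = |kQq|/r = (8.99×10⁹ N·m²/C²)(1.14×10⁻⁹)(7.21×10⁻⁹)/(0.327) = 2.26×10⁻⁷ J.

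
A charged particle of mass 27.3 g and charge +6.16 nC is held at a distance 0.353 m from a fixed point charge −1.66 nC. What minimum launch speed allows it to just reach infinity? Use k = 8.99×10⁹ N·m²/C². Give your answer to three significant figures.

4.37×10⁻³ m/s

To just escape, total mechanical energy must reach zero at infinity: ½mv²_min + U = 0, so ½mv²_min = −U = |kQq|/r.
|U| = |kQq|/r = (8.99×10⁹ N·m²/C²)(1.66×10⁻⁹)(6.16×10⁻⁹)/(0.353) = 2.60×10⁻⁷ J.
v_min = √(2|U|/m) = √(2·2.60×10⁻⁷/0.0273) = 4.37×10⁻³ m/s.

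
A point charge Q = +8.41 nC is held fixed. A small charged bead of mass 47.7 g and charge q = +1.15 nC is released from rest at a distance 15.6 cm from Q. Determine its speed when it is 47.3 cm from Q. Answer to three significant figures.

3.96×10⁻³ m/s

Only the electrostatic force acts, so mechanical energy is conserved: ½mv² = U₁ − U₂ = kQq(1/r₁ − 1/r₂).
U₁ − U₂ = (8.99×10⁹ N·m²/C²)(8.41×10⁻⁹ C)(1.15×10⁻⁹ C)(1/0.156 − 1/0.473) = 3.74×10⁻⁷ J.
v = √(2·3.74×10⁻⁷/0.0477) = 3.96×10⁻³ m/s.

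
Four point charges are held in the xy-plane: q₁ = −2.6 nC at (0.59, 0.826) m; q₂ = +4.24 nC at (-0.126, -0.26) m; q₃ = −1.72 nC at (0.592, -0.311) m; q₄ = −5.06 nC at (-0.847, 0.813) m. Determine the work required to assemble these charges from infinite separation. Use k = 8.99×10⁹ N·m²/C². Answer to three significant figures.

The work to assemble the configuration equals its total potential energy, U = Σ kqᵢqⱼ/rᵢⱼ over all pairs.
Pair separations: r₁₂ = 1.30 m, r₁₃ = 1.14 m, r₁₄ = 1.44 m, r₂₃ = 0.720 m, r₂₄ = 1.29 m, r₃₄ = 1.83 m.
Summing all 6 pair terms gives U = -1.56×10⁻⁷ J.

-1.56×10⁻⁷ J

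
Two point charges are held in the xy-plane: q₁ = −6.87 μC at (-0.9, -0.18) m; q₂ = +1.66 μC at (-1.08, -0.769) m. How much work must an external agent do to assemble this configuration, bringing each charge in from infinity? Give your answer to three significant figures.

The assembly work is the sum of pairwise potential energies, U = Σ_{i<j} kqᵢqⱼ/rᵢⱼ.
Pair separations: r₁₂ = 0.616 m.
U = (-0.166) = -0.166 J.

-0.166 J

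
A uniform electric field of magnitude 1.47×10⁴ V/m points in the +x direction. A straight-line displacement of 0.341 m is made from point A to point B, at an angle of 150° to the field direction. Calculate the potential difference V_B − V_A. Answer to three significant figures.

4340 V

Only the component of displacement along E changes the potential: ΔV = −E·d·cosθ.
ΔV = −(1.47×10⁴ V/m)(0.341 m)cos150° = 4340 V.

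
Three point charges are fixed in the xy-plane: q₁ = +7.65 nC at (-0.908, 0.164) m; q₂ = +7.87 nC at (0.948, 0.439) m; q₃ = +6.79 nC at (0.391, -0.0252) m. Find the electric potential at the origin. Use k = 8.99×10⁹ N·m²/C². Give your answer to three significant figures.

The total potential is the scalar sum of each charge's contribution, V = Σ kqᵢ/rᵢ.
Distances from the field point to each charge: r₁ = 0.923 m, r₂ = 1.04 m, r₃ = 0.392 m.
V = k[(7.65×10⁻⁹)/(0.923) + (7.87×10⁻⁹)/(1.04) + (6.79×10⁻⁹)/(0.392)] = 298 V.

298 V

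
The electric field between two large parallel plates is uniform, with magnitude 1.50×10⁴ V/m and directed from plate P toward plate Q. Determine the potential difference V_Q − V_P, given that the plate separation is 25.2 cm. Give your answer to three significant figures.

In a uniform field, potential decreases in the direction of E: ΔV = −E·d for a displacement d parallel to E.
Going from P to Q is a displacement of 25.2 cm along the field, so V_Q − V_P = −Ed = -3780 V.

-3780 V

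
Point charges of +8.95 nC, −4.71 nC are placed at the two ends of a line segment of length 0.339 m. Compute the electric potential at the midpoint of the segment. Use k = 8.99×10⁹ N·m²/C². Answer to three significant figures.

225 V

The total potential is the scalar sum of each charge's contribution, V = Σ kqᵢ/rᵢ.
Each charge is 0.170 m from the midpoint.
V = k[(8.95×10⁻⁹)/(0.170) + (-4.71×10⁻⁹)/(0.170)] = 225 V.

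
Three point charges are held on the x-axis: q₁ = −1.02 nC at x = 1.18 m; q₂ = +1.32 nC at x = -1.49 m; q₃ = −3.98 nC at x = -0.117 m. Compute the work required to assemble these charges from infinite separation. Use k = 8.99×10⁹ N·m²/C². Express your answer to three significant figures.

-1.08×10⁻⁸ J

The work to assemble the configuration equals its total potential energy, U = Σ kqᵢqⱼ/rᵢⱼ over all pairs.
Pair separations: r₁₂ = 2.67 m, r₁₃ = 1.30 m, r₂₃ = 1.37 m.
U = (-4.53×10⁻⁹) + (2.81×10⁻⁸) + (-3.44×10⁻⁸) = -1.08×10⁻⁸ J.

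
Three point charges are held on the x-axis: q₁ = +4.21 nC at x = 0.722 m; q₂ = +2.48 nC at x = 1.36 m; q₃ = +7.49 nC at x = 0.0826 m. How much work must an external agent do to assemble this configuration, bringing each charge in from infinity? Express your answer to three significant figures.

The assembly work is the sum of pairwise potential energies, U = Σ_{i<j} kqᵢqⱼ/rᵢⱼ.
Pair separations: r₁₂ = 0.638 m, r₁₃ = 0.639 m, r₂₃ = 1.28 m.
U = (1.47×10⁻⁷) + (4.43×10⁻⁷) + (1.31×10⁻⁷) = 7.21×10⁻⁷ J.

7.21×10⁻⁷ J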